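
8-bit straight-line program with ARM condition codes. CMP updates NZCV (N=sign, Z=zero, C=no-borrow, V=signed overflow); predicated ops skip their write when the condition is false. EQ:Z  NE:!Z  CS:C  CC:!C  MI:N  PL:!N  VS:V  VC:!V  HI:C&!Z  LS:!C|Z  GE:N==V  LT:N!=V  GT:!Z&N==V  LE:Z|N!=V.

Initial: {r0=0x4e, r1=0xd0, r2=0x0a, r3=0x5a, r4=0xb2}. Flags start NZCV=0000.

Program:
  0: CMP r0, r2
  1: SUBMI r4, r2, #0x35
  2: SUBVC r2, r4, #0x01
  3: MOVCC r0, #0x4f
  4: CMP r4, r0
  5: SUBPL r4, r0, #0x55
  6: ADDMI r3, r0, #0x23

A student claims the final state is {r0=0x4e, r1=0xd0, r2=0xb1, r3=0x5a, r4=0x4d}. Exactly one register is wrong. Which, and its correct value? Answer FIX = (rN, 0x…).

FIX = (r4, 0xf9)

0: ✓ CMP  NZCV=0010
1: · SUBMI
2: ✓ SUBVC  r2←0xb1
3: · MOVCC
4: ✓ CMP  NZCV=0011
5: ✓ SUBPL  r4←0xf9
6: · ADDMI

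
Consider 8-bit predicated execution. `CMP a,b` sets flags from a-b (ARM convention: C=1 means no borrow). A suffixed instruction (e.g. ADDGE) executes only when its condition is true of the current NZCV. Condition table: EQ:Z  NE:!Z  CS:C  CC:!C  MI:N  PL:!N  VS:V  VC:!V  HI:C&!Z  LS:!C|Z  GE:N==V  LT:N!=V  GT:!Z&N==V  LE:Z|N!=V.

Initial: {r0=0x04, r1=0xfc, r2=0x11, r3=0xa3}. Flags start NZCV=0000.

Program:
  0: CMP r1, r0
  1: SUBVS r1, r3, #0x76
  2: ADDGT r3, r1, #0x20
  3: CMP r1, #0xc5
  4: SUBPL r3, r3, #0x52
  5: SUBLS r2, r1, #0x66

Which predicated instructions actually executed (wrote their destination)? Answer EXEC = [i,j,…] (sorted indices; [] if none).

[0] flags=1010 → (cmp)
[1] flags=1010 VS?F → skip
[2] flags=1010 GT?F → skip
[3] flags=0010 → (cmp)
[4] flags=0010 PL?T → r3=0x51
[5] flags=0010 LS?F → skip

EXEC = [4]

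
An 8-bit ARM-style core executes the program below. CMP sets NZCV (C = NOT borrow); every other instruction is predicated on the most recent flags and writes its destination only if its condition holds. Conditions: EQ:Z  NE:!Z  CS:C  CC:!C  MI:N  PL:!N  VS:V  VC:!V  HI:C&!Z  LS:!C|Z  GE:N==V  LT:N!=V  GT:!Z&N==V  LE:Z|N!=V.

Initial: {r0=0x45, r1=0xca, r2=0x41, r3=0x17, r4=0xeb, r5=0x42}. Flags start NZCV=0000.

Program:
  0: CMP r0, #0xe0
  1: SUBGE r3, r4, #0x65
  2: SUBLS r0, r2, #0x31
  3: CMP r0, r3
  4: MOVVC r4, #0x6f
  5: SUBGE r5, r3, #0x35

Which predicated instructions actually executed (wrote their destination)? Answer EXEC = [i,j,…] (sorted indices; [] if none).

[0] flags=0000 → (cmp)
[1] flags=0000 GE?T → r3=0x86
[2] flags=0000 LS?T → r0=0x10
[3] flags=1001 → (cmp)
[4] flags=1001 VC?F → skip
[5] flags=1001 GE?T → r5=0x51

EXEC = [1,2,5]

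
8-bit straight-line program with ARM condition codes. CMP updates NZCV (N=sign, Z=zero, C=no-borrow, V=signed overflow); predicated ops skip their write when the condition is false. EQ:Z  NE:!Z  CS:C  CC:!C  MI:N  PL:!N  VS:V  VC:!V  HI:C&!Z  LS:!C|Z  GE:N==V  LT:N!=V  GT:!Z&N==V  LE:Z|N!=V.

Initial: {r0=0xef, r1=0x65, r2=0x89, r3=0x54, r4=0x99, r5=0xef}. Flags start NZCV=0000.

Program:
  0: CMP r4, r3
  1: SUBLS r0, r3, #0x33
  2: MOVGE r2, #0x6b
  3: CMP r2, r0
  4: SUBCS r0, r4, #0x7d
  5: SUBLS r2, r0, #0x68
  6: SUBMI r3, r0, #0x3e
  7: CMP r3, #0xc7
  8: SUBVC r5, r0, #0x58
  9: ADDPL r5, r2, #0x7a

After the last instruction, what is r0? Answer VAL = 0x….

VAL = 0xef

0: ✓ CMP  NZCV=0011
1: · SUBLS
2: · MOVGE
3: ✓ CMP  NZCV=1000
4: · SUBCS
5: ✓ SUBLS  r2←0x87
6: ✓ SUBMI  r3←0xb1
7: ✓ CMP  NZCV=1000
8: ✓ SUBVC  r5←0x97
9: · ADDPL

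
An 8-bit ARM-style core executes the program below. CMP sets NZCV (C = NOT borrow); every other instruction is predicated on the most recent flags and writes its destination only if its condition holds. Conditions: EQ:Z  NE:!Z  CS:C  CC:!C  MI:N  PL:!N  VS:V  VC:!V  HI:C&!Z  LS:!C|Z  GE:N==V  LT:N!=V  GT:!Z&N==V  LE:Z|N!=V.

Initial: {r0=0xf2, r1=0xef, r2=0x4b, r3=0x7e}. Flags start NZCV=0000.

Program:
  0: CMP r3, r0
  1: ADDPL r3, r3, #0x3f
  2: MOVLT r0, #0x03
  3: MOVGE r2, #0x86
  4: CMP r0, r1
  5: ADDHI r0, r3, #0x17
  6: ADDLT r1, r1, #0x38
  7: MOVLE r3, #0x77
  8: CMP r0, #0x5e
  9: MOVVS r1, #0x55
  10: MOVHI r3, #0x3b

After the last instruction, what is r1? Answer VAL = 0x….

VAL = 0x55

[0] flags=1001 → (cmp)
[1] flags=1001 PL?F → skip
[2] flags=1001 LT?F → skip
[3] flags=1001 GE?T → r2=0x86
[4] flags=0010 → (cmp)
[5] flags=0010 HI?T → r0=0x95
[6] flags=0010 LT?F → skip
[7] flags=0010 LE?F → skip
[8] flags=0011 → (cmp)
[9] flags=0011 VS?T → r1=0x55
[10] flags=0011 HI?T → r3=0x3b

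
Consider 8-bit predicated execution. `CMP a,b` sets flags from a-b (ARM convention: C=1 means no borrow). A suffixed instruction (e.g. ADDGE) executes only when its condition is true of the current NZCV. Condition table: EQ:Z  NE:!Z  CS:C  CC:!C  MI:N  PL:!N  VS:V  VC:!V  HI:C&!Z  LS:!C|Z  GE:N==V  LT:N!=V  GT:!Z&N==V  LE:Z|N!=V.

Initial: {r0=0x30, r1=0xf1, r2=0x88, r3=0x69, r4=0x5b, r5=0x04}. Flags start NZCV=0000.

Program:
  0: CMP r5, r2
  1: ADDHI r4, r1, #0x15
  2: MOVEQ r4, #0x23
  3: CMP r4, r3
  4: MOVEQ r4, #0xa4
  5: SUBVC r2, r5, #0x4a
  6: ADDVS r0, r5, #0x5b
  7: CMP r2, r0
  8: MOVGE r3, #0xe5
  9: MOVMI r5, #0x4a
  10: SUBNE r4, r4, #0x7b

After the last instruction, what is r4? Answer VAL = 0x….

[0] flags=0000 → (cmp)
[1] flags=0000 HI?F → skip
[2] flags=0000 EQ?F → skip
[3] flags=1000 → (cmp)
[4] flags=1000 EQ?F → skip
[5] flags=1000 VC?T → r2=0xba
[6] flags=1000 VS?F → skip
[7] flags=1010 → (cmp)
[8] flags=1010 GE?F → skip
[9] flags=1010 MI?T → r5=0x4a
[10] flags=1010 NE?T → r4=0xe0

VAL = 0xe0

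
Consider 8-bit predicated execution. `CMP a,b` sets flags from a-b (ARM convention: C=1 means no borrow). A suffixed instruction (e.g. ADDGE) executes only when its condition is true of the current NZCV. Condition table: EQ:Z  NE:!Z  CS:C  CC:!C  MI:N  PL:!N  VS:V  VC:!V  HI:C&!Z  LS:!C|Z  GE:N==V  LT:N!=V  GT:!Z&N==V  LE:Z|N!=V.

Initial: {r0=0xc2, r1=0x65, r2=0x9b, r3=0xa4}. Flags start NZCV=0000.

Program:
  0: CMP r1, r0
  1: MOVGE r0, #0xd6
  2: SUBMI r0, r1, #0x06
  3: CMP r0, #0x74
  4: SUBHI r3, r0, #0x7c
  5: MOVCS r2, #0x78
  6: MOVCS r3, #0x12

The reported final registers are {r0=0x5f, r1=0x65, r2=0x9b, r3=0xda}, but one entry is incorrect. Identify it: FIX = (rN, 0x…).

FIX = (r3, 0xa4)

0: ✓ CMP  NZCV=1001
1: ✓ MOVGE  r0←0xd6
2: ✓ SUBMI  r0←0x5f
3: ✓ CMP  NZCV=1000
4: · SUBHI
5: · MOVCS
6: · MOVCS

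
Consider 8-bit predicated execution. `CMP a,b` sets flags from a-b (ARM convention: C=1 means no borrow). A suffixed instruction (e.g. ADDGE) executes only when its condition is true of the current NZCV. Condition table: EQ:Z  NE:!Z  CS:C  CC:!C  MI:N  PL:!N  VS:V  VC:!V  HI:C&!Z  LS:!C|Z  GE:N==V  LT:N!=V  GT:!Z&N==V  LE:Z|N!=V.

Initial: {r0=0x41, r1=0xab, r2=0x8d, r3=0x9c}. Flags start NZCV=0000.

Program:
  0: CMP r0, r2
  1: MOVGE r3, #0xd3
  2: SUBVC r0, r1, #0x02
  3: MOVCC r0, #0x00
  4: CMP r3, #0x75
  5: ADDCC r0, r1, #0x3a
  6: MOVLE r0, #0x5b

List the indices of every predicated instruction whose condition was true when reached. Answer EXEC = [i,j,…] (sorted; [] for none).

EXEC = [1,3,6]

0: ✓ CMP  NZCV=1001
1: ✓ MOVGE  r3←0xd3
2: · SUBVC
3: ✓ MOVCC  r0←0x00
4: ✓ CMP  NZCV=0011
5: · ADDCC
6: ✓ MOVLE  r0←0x5b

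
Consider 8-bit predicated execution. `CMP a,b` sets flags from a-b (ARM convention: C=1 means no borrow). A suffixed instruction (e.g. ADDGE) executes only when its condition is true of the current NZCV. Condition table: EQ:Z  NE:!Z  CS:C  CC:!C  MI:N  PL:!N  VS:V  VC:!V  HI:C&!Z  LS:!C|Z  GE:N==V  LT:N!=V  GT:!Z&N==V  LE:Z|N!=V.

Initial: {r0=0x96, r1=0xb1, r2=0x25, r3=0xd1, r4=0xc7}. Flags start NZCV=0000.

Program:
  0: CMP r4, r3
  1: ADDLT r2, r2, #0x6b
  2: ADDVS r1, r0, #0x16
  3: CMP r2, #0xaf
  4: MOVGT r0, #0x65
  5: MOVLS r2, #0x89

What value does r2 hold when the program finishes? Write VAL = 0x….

[0] flags=1000 → (cmp)
[1] flags=1000 LT?T → r2=0x90
[2] flags=1000 VS?F → skip
[3] flags=1000 → (cmp)
[4] flags=1000 GT?F → skip
[5] flags=1000 LS?T → r2=0x89

VAL = 0x89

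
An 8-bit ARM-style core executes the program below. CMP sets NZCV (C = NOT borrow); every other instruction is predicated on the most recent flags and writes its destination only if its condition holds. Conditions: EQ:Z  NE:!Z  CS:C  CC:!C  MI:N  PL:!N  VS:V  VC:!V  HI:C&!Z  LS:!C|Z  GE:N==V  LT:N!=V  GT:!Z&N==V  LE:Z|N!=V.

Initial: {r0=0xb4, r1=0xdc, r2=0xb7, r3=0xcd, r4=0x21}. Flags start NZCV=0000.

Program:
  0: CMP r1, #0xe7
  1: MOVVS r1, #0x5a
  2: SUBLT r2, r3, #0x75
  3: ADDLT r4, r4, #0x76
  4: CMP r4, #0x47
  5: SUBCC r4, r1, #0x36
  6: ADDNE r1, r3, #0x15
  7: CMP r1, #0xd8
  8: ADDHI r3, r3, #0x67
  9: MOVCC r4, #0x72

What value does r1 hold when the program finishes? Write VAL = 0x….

VAL = 0xe2

0: ✓ CMP  NZCV=1000
1: · MOVVS
2: ✓ SUBLT  r2←0x58
3: ✓ ADDLT  r4←0x97
4: ✓ CMP  NZCV=0011
5: · SUBCC
6: ✓ ADDNE  r1←0xe2
7: ✓ CMP  NZCV=0010
8: ✓ ADDHI  r3←0x34
9: · MOVCC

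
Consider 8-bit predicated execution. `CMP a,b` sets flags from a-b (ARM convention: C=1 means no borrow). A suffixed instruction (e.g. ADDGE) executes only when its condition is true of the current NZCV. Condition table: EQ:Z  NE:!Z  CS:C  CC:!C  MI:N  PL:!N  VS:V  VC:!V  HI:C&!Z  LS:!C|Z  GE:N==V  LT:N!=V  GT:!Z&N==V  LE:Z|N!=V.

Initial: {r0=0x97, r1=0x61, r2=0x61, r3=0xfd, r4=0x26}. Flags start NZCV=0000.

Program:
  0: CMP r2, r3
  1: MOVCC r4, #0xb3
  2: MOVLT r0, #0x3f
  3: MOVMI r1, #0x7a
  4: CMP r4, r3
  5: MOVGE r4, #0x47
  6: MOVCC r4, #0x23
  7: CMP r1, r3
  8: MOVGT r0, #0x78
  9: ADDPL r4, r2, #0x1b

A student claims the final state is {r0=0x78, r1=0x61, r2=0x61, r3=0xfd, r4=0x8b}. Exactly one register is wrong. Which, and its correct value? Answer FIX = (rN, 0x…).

0: ✓ CMP  NZCV=0000
1: ✓ MOVCC  r4←0xb3
2: · MOVLT
3: · MOVMI
4: ✓ CMP  NZCV=1000
5: · MOVGE
6: ✓ MOVCC  r4←0x23
7: ✓ CMP  NZCV=0000
8: ✓ MOVGT  r0←0x78
9: ✓ ADDPL  r4←0x7c

FIX = (r4, 0x7c)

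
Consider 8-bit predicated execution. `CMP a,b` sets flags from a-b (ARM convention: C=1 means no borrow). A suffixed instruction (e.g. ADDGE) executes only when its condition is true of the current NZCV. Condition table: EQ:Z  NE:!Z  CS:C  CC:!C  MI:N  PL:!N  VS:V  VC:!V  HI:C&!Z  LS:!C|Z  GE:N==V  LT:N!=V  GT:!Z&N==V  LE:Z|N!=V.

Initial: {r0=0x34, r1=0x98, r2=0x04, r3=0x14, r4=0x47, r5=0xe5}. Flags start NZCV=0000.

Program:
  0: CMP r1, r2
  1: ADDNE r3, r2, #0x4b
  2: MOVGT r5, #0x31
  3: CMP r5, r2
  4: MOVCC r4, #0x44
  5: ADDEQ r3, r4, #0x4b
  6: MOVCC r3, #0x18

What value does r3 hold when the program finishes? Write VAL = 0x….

[0] flags=1010 → (cmp)
[1] flags=1010 NE?T → r3=0x4f
[2] flags=1010 GT?F → skip
[3] flags=1010 → (cmp)
[4] flags=1010 CC?F → skip
[5] flags=1010 EQ?F → skip
[6] flags=1010 CC?F → skip

VAL = 0x4f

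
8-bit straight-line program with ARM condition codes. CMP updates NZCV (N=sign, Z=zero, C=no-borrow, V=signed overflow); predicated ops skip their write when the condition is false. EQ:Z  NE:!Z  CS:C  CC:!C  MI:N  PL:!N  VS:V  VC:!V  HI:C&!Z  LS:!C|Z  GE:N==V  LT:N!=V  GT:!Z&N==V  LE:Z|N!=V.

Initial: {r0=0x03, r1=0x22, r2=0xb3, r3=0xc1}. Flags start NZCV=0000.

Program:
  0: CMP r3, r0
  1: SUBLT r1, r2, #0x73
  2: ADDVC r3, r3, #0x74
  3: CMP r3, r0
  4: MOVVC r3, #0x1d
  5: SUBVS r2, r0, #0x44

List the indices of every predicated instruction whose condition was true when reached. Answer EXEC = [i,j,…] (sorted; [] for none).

[0] flags=1010 → (cmp)
[1] flags=1010 LT?T → r1=0x40
[2] flags=1010 VC?T → r3=0x35
[3] flags=0010 → (cmp)
[4] flags=0010 VC?T → r3=0x1d
[5] flags=0010 VS?F → skip

EXEC = [1,2,4]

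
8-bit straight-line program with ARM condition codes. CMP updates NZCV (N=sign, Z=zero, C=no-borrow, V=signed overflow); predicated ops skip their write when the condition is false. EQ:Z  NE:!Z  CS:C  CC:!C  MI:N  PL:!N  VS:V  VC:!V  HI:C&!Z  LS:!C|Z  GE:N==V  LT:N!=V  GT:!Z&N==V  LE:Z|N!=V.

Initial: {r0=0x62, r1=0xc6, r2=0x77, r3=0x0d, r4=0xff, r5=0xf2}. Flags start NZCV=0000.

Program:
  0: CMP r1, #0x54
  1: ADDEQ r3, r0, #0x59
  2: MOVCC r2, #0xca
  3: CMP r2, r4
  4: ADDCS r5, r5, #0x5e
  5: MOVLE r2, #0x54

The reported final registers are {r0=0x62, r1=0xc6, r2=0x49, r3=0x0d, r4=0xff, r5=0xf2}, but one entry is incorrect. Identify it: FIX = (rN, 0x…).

0: ✓ CMP  NZCV=0011
1: · ADDEQ
2: · MOVCC
3: ✓ CMP  NZCV=0000
4: · ADDCS
5: · MOVLE

FIX = (r2, 0x77)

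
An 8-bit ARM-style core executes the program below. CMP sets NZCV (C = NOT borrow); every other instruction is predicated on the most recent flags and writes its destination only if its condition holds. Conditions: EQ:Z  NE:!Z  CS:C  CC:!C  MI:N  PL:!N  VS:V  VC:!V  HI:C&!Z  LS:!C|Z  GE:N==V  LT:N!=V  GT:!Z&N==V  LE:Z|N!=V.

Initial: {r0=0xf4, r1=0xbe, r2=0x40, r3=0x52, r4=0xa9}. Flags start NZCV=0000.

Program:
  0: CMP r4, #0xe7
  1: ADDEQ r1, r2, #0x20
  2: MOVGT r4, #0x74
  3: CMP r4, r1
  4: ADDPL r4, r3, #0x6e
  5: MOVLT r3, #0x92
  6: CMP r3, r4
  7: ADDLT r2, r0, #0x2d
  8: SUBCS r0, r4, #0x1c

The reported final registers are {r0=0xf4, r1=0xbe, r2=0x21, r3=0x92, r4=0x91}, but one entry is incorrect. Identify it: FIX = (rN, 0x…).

[0] flags=1000 → (cmp)
[1] flags=1000 EQ?F → skip
[2] flags=1000 GT?F → skip
[3] flags=1000 → (cmp)
[4] flags=1000 PL?F → skip
[5] flags=1000 LT?T → r3=0x92
[6] flags=1000 → (cmp)
[7] flags=1000 LT?T → r2=0x21
[8] flags=1000 CS?F → skip

FIX = (r4, 0xa9)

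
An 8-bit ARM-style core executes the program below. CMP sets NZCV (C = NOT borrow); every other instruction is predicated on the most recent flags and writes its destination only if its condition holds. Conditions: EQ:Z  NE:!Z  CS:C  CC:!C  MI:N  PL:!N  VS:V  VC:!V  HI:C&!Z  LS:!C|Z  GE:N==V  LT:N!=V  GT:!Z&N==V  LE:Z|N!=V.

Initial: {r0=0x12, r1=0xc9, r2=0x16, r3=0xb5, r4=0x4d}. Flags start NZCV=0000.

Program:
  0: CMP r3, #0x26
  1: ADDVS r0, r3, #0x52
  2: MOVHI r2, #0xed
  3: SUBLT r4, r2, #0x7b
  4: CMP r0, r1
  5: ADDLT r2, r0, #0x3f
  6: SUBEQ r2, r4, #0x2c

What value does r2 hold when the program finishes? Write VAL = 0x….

[0] flags=1010 → (cmp)
[1] flags=1010 VS?F → skip
[2] flags=1010 HI?T → r2=0xed
[3] flags=1010 LT?T → r4=0x72
[4] flags=0000 → (cmp)
[5] flags=0000 LT?F → skip
[6] flags=0000 EQ?F → skip

VAL = 0xed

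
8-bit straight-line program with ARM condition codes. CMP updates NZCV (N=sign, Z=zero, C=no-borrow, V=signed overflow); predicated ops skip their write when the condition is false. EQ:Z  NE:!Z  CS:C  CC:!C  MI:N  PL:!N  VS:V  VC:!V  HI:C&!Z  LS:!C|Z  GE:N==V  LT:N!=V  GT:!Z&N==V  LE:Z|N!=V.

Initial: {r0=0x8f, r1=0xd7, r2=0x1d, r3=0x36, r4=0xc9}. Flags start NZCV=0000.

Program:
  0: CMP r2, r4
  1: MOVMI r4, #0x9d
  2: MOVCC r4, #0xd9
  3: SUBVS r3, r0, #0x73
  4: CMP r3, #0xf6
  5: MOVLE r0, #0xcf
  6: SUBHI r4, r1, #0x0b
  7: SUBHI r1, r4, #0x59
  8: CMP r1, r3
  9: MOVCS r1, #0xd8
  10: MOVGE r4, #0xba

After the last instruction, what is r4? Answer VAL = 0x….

0: ✓ CMP  NZCV=0000
1: · MOVMI
2: ✓ MOVCC  r4←0xd9
3: · SUBVS
4: ✓ CMP  NZCV=0000
5: · MOVLE
6: · SUBHI
7: · SUBHI
8: ✓ CMP  NZCV=1010
9: ✓ MOVCS  r1←0xd8
10: · MOVGE

VAL = 0xd9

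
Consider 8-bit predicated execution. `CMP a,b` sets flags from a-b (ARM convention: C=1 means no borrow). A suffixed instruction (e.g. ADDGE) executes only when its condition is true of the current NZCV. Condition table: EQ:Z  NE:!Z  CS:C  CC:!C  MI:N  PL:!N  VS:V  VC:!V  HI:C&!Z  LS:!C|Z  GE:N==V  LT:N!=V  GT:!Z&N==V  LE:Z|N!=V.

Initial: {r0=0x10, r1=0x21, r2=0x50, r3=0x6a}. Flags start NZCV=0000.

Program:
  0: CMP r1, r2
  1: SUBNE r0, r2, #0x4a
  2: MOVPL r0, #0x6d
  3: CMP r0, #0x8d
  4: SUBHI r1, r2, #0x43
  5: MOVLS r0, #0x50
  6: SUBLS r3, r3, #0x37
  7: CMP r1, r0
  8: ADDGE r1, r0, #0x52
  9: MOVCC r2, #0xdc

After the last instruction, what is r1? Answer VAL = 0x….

VAL = 0x21

0: ✓ CMP  NZCV=1000
1: ✓ SUBNE  r0←0x06
2: · MOVPL
3: ✓ CMP  NZCV=0000
4: · SUBHI
5: ✓ MOVLS  r0←0x50
6: ✓ SUBLS  r3←0x33
7: ✓ CMP  NZCV=1000
8: · ADDGE
9: ✓ MOVCC  r2←0xdc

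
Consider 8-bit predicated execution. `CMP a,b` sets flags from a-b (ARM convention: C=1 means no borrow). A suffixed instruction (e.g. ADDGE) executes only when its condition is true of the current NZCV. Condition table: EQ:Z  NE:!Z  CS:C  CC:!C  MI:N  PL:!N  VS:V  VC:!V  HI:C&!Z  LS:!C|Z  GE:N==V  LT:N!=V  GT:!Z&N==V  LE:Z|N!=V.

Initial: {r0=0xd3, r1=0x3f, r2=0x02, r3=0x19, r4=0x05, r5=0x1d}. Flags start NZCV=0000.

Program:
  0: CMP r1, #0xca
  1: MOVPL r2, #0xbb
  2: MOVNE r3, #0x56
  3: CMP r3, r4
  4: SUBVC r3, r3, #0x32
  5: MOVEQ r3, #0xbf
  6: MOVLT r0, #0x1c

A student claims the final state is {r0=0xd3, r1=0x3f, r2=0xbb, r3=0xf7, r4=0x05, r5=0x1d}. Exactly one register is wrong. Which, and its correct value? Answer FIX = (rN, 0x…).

FIX = (r3, 0x24)

[0] flags=0000 → (cmp)
[1] flags=0000 PL?T → r2=0xbb
[2] flags=0000 NE?T → r3=0x56
[3] flags=0010 → (cmp)
[4] flags=0010 VC?T → r3=0x24
[5] flags=0010 EQ?F → skip
[6] flags=0010 LT?F → skip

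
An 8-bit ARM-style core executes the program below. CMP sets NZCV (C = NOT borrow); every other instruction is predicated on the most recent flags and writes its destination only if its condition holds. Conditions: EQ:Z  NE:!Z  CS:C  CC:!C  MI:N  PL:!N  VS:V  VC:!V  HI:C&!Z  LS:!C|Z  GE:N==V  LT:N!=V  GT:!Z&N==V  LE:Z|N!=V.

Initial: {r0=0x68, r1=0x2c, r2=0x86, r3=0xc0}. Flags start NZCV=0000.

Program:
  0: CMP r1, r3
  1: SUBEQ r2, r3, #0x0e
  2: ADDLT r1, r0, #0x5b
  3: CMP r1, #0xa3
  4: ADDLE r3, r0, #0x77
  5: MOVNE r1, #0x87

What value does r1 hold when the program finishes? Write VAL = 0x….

0: ✓ CMP  NZCV=0000
1: · SUBEQ
2: · ADDLT
3: ✓ CMP  NZCV=1001
4: · ADDLE
5: ✓ MOVNE  r1←0x87

VAL = 0x87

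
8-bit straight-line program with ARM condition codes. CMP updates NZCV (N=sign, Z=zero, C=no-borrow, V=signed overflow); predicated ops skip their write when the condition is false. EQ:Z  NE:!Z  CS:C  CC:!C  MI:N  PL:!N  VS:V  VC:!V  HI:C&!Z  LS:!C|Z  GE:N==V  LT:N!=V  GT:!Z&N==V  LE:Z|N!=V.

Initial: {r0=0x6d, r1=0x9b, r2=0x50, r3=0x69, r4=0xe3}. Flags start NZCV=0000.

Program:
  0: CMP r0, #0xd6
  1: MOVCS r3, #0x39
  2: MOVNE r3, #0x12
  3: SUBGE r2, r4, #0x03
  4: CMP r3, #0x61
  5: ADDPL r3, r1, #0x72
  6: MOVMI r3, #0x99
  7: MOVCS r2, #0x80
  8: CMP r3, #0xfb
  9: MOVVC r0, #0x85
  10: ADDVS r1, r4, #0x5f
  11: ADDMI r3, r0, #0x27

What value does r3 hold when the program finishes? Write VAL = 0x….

VAL = 0xac

0: ✓ CMP  NZCV=1001
1: · MOVCS
2: ✓ MOVNE  r3←0x12
3: ✓ SUBGE  r2←0xe0
4: ✓ CMP  NZCV=1000
5: · ADDPL
6: ✓ MOVMI  r3←0x99
7: · MOVCS
8: ✓ CMP  NZCV=1000
9: ✓ MOVVC  r0←0x85
10: · ADDVS
11: ✓ ADDMI  r3←0xac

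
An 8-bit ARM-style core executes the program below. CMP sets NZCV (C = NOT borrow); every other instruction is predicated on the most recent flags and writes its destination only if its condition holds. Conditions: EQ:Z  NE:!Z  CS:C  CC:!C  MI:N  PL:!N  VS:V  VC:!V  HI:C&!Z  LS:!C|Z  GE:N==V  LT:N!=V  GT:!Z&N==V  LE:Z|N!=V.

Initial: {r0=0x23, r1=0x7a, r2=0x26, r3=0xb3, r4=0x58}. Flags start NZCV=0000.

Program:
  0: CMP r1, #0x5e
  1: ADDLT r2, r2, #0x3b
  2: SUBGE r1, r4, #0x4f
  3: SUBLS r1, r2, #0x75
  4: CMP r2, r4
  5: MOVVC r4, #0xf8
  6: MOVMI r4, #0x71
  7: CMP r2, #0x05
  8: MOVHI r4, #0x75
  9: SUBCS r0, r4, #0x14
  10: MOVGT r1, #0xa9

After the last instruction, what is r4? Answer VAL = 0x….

[0] flags=0010 → (cmp)
[1] flags=0010 LT?F → skip
[2] flags=0010 GE?T → r1=0x09
[3] flags=0010 LS?F → skip
[4] flags=1000 → (cmp)
[5] flags=1000 VC?T → r4=0xf8
[6] flags=1000 MI?T → r4=0x71
[7] flags=0010 → (cmp)
[8] flags=0010 HI?T → r4=0x75
[9] flags=0010 CS?T → r0=0x61
[10] flags=0010 GT?T → r1=0xa9

VAL = 0x75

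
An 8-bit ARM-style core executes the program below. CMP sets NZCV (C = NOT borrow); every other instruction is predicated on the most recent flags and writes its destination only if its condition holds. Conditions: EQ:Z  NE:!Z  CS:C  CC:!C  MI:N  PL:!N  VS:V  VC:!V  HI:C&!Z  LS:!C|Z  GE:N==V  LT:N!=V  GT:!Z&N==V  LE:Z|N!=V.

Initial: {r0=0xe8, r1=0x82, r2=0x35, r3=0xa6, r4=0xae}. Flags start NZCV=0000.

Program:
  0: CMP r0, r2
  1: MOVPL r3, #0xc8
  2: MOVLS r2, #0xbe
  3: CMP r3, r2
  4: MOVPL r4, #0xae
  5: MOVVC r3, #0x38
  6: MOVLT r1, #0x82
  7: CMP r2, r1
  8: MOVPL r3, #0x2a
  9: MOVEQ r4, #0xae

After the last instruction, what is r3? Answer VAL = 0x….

VAL = 0xa6

0: ✓ CMP  NZCV=1010
1: · MOVPL
2: · MOVLS
3: ✓ CMP  NZCV=0011
4: ✓ MOVPL  r4←0xae
5: · MOVVC
6: ✓ MOVLT  r1←0x82
7: ✓ CMP  NZCV=1001
8: · MOVPL
9: · MOVEQ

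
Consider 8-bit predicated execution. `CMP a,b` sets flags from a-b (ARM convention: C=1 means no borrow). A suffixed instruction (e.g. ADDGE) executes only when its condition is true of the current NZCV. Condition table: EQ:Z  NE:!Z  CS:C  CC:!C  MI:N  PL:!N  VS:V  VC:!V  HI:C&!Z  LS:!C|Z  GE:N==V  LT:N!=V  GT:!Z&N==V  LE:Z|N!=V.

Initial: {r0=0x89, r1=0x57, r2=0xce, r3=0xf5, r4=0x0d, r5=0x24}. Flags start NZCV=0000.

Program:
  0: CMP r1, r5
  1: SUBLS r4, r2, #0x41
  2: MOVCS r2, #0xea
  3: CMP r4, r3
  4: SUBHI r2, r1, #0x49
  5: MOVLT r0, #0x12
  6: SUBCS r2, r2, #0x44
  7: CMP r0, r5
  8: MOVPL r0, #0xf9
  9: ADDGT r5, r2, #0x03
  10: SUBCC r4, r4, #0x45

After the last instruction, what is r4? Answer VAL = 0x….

VAL = 0x0d

[0] flags=0010 → (cmp)
[1] flags=0010 LS?F → skip
[2] flags=0010 CS?T → r2=0xea
[3] flags=0000 → (cmp)
[4] flags=0000 HI?F → skip
[5] flags=0000 LT?F → skip
[6] flags=0000 CS?F → skip
[7] flags=0011 → (cmp)
[8] flags=0011 PL?T → r0=0xf9
[9] flags=0011 GT?F → skip
[10] flags=0011 CC?F → skip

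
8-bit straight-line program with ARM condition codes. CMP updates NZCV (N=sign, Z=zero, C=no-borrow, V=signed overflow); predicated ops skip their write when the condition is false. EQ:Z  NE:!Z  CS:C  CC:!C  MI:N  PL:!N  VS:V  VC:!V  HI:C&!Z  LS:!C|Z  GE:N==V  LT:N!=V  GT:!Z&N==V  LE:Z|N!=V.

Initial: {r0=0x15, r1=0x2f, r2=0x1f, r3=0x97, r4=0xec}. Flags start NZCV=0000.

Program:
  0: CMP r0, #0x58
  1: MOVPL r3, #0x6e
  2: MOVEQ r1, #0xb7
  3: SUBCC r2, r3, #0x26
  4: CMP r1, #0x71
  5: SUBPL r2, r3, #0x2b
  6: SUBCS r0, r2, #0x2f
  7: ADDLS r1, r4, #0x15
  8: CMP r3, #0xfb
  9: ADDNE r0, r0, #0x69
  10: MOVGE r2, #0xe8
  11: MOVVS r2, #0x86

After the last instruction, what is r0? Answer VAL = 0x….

0: ✓ CMP  NZCV=1000
1: · MOVPL
2: · MOVEQ
3: ✓ SUBCC  r2←0x71
4: ✓ CMP  NZCV=1000
5: · SUBPL
6: · SUBCS
7: ✓ ADDLS  r1←0x01
8: ✓ CMP  NZCV=1000
9: ✓ ADDNE  r0←0x7e
10: · MOVGE
11: · MOVVS

VAL = 0x7e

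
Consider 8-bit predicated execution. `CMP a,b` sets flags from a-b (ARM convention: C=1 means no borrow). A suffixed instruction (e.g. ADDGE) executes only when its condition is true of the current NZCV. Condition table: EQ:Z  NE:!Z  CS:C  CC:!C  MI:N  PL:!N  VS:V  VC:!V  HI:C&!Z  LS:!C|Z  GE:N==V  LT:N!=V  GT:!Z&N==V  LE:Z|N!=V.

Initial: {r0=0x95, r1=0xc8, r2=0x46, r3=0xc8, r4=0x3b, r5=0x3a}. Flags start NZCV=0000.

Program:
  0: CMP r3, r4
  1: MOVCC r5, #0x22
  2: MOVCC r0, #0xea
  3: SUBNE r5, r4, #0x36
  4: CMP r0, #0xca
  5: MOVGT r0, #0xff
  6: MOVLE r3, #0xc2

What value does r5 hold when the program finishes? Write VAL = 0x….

0: ✓ CMP  NZCV=1010
1: · MOVCC
2: · MOVCC
3: ✓ SUBNE  r5←0x05
4: ✓ CMP  NZCV=1000
5: · MOVGT
6: ✓ MOVLE  r3←0xc2

VAL = 0x05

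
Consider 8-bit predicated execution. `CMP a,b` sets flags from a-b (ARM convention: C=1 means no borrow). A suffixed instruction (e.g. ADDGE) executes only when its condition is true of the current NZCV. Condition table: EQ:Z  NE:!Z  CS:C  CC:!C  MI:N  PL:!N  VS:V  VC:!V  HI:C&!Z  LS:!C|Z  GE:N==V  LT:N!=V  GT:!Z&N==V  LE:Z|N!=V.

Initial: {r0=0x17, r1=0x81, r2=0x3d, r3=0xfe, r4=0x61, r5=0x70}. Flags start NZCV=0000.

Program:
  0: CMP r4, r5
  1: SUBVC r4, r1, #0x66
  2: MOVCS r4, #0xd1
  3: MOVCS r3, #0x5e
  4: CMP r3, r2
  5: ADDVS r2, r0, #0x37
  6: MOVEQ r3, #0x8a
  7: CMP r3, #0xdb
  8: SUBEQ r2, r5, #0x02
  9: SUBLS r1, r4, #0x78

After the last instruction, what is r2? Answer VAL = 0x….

VAL = 0x3d

0: ✓ CMP  NZCV=1000
1: ✓ SUBVC  r4←0x1b
2: · MOVCS
3: · MOVCS
4: ✓ CMP  NZCV=1010
5: · ADDVS
6: · MOVEQ
7: ✓ CMP  NZCV=0010
8: · SUBEQ
9: · SUBLS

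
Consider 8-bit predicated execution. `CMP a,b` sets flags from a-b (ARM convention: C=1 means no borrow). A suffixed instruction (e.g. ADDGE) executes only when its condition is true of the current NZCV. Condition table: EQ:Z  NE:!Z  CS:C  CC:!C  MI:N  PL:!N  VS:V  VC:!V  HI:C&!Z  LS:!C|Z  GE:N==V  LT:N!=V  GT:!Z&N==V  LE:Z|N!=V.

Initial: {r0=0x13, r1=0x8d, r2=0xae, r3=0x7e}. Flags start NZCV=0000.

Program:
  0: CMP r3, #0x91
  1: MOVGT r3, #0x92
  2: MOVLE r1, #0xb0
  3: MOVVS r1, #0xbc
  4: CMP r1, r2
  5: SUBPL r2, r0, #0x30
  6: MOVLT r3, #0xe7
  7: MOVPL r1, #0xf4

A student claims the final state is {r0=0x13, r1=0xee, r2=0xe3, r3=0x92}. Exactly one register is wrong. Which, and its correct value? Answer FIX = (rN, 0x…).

FIX = (r1, 0xf4)

0: ✓ CMP  NZCV=1001
1: ✓ MOVGT  r3←0x92
2: · MOVLE
3: ✓ MOVVS  r1←0xbc
4: ✓ CMP  NZCV=0010
5: ✓ SUBPL  r2←0xe3
6: · MOVLT
7: ✓ MOVPL  r1←0xf4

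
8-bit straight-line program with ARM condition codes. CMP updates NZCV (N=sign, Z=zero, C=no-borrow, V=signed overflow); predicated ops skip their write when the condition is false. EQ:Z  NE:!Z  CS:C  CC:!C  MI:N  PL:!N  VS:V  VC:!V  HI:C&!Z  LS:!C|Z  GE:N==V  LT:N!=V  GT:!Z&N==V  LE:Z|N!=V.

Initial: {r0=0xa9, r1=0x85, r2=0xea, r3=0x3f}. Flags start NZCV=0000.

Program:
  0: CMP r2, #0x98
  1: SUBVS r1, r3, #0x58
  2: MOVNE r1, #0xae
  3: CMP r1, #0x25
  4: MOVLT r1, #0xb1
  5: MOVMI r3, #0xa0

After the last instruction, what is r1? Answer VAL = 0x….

0: ✓ CMP  NZCV=0010
1: · SUBVS
2: ✓ MOVNE  r1←0xae
3: ✓ CMP  NZCV=1010
4: ✓ MOVLT  r1←0xb1
5: ✓ MOVMI  r3←0xa0

VAL = 0xb1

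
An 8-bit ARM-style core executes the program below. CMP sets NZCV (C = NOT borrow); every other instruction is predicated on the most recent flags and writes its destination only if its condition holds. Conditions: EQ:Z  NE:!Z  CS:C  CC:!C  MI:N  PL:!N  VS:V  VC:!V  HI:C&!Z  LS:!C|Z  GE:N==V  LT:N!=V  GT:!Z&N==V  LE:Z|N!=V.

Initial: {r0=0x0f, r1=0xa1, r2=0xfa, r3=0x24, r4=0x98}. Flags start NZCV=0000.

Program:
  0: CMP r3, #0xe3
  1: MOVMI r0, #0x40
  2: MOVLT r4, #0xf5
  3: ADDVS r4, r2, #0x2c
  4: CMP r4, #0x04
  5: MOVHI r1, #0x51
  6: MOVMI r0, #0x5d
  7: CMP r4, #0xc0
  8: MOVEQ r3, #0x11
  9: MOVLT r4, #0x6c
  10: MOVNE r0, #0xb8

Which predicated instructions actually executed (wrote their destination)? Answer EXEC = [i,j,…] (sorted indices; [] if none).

0: ✓ CMP  NZCV=0000
1: · MOVMI
2: · MOVLT
3: · ADDVS
4: ✓ CMP  NZCV=1010
5: ✓ MOVHI  r1←0x51
6: ✓ MOVMI  r0←0x5d
7: ✓ CMP  NZCV=1000
8: · MOVEQ
9: ✓ MOVLT  r4←0x6c
10: ✓ MOVNE  r0←0xb8

EXEC = [5,6,9,10]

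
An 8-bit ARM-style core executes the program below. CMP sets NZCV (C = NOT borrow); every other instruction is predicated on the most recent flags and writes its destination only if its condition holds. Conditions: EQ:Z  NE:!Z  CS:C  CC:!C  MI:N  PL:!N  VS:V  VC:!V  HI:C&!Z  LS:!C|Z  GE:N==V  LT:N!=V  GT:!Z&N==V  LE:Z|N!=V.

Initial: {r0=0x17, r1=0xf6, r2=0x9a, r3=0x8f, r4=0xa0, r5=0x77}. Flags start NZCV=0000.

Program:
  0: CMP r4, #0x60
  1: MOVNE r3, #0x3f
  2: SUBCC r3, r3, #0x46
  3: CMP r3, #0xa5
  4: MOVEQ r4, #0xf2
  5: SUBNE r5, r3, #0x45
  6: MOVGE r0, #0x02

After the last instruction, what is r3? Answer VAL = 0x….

VAL = 0x3f

[0] flags=0011 → (cmp)
[1] flags=0011 NE?T → r3=0x3f
[2] flags=0011 CC?F → skip
[3] flags=1001 → (cmp)
[4] flags=1001 EQ?F → skip
[5] flags=1001 NE?T → r5=0xfa
[6] flags=1001 GE?T → r0=0x02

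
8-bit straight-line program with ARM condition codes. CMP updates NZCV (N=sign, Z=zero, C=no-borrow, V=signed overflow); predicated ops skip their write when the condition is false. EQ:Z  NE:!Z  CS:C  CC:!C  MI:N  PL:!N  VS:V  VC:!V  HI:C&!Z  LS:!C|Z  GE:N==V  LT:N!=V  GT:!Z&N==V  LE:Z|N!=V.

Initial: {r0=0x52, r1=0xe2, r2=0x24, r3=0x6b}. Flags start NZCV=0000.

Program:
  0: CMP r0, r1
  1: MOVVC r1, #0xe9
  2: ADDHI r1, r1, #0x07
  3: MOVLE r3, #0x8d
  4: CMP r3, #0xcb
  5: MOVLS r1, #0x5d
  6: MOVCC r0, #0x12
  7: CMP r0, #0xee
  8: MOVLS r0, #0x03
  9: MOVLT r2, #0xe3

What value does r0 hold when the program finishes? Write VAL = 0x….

[0] flags=0000 → (cmp)
[1] flags=0000 VC?T → r1=0xe9
[2] flags=0000 HI?F → skip
[3] flags=0000 LE?F → skip
[4] flags=1001 → (cmp)
[5] flags=1001 LS?T → r1=0x5d
[6] flags=1001 CC?T → r0=0x12
[7] flags=0000 → (cmp)
[8] flags=0000 LS?T → r0=0x03
[9] flags=0000 LT?F → skip

VAL = 0x03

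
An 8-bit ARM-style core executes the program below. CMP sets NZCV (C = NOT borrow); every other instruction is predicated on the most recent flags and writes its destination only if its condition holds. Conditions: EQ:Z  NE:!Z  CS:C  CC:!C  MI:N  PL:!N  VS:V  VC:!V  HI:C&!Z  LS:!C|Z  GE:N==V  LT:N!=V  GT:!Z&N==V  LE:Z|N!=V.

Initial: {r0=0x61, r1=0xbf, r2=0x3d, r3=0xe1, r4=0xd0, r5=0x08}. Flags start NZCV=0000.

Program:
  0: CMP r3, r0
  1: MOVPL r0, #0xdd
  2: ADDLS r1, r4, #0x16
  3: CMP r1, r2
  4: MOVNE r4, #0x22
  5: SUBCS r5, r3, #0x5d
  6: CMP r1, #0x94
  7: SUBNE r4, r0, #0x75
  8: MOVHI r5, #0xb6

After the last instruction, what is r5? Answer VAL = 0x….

VAL = 0xb6

0: ✓ CMP  NZCV=1010
1: · MOVPL
2: · ADDLS
3: ✓ CMP  NZCV=1010
4: ✓ MOVNE  r4←0x22
5: ✓ SUBCS  r5←0x84
6: ✓ CMP  NZCV=0010
7: ✓ SUBNE  r4←0xec
8: ✓ MOVHI  r5←0xb6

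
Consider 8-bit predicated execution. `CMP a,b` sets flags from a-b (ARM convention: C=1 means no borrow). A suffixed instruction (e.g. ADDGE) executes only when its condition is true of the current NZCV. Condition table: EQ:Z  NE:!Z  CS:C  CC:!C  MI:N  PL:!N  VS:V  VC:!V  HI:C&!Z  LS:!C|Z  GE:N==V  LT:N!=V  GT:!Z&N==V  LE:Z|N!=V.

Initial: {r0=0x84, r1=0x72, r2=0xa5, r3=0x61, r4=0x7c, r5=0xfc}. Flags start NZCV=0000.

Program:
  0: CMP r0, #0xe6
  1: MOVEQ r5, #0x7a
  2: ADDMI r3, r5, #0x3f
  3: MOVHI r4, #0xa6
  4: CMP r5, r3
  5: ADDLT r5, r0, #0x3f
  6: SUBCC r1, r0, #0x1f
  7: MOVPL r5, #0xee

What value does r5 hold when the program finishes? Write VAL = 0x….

VAL = 0xc3

0: ✓ CMP  NZCV=1000
1: · MOVEQ
2: ✓ ADDMI  r3←0x3b
3: · MOVHI
4: ✓ CMP  NZCV=1010
5: ✓ ADDLT  r5←0xc3
6: · SUBCC
7: · MOVPL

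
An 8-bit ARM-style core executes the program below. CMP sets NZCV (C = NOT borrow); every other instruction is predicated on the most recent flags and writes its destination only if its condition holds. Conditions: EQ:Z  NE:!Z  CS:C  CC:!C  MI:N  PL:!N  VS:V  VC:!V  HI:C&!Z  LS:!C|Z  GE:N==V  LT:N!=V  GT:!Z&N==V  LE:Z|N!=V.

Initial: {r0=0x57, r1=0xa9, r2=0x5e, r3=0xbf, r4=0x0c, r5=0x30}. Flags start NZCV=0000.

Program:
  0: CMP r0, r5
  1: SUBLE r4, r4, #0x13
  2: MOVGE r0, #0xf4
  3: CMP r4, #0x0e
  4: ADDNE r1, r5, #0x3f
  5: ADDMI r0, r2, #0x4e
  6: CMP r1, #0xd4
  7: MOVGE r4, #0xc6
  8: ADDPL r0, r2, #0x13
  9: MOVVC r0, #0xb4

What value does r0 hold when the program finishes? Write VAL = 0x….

[0] flags=0010 → (cmp)
[1] flags=0010 LE?F → skip
[2] flags=0010 GE?T → r0=0xf4
[3] flags=1000 → (cmp)
[4] flags=1000 NE?T → r1=0x6f
[5] flags=1000 MI?T → r0=0xac
[6] flags=1001 → (cmp)
[7] flags=1001 GE?T → r4=0xc6
[8] flags=1001 PL?F → skip
[9] flags=1001 VC?F → skip

VAL = 0xac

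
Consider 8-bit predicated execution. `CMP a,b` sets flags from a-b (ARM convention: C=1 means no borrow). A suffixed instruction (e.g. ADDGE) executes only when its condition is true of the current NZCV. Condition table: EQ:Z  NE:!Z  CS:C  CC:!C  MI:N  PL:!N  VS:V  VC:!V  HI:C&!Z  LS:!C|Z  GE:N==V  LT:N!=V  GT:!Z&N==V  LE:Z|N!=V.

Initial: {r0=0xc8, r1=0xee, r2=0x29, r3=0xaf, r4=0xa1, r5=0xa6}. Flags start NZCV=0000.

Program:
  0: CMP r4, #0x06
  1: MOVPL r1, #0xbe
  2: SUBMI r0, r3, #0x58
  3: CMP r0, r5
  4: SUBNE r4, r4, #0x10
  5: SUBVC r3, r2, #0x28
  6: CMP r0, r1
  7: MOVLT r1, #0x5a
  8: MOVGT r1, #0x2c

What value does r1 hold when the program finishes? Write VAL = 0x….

[0] flags=1010 → (cmp)
[1] flags=1010 PL?F → skip
[2] flags=1010 MI?T → r0=0x57
[3] flags=1001 → (cmp)
[4] flags=1001 NE?T → r4=0x91
[5] flags=1001 VC?F → skip
[6] flags=0000 → (cmp)
[7] flags=0000 LT?F → skip
[8] flags=0000 GT?T → r1=0x2c

VAL = 0x2c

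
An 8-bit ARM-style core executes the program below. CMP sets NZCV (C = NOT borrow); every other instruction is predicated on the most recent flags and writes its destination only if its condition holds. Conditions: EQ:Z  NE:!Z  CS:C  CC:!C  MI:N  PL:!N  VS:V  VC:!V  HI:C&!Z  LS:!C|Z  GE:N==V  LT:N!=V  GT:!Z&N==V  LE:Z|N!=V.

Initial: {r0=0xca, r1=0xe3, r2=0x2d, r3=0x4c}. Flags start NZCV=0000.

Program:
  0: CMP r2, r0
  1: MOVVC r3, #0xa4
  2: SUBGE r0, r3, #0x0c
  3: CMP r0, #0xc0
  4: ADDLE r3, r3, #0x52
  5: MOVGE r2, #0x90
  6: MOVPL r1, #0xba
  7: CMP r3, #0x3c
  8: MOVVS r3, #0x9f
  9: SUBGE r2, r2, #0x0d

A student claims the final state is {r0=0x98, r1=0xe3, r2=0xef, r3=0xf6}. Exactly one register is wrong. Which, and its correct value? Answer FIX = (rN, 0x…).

[0] flags=0000 → (cmp)
[1] flags=0000 VC?T → r3=0xa4
[2] flags=0000 GE?T → r0=0x98
[3] flags=1000 → (cmp)
[4] flags=1000 LE?T → r3=0xf6
[5] flags=1000 GE?F → skip
[6] flags=1000 PL?F → skip
[7] flags=1010 → (cmp)
[8] flags=1010 VS?F → skip
[9] flags=1010 GE?F → skip

FIX = (r2, 0x2d)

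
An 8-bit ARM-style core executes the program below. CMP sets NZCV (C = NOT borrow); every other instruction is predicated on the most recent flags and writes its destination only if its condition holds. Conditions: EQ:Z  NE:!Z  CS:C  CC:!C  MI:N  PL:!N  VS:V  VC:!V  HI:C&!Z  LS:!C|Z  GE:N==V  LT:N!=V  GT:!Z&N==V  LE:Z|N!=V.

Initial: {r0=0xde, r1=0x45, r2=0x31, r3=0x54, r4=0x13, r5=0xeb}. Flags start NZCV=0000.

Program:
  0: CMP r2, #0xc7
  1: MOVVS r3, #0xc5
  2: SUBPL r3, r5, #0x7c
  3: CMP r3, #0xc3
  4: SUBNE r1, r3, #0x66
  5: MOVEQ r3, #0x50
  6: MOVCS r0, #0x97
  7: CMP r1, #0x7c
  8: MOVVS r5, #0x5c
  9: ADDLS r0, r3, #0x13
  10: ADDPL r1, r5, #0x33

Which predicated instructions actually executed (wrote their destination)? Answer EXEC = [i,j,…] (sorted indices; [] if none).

0: ✓ CMP  NZCV=0000
1: · MOVVS
2: ✓ SUBPL  r3←0x6f
3: ✓ CMP  NZCV=1001
4: ✓ SUBNE  r1←0x09
5: · MOVEQ
6: · MOVCS
7: ✓ CMP  NZCV=1000
8: · MOVVS
9: ✓ ADDLS  r0←0x82
10: · ADDPL

EXEC = [2,4,9]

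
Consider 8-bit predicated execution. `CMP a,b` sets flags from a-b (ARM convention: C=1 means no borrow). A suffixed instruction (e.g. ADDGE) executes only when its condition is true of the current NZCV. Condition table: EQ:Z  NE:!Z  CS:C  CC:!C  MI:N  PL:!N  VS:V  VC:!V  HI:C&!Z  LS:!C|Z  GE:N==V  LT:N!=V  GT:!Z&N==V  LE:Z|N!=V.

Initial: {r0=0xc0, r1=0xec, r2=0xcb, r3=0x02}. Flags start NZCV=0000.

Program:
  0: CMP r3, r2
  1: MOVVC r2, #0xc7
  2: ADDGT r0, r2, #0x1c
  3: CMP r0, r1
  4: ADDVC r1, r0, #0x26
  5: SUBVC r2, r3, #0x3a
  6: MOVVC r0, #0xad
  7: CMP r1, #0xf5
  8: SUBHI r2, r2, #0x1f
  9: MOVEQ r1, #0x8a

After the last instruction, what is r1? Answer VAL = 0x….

VAL = 0x09

0: ✓ CMP  NZCV=0000
1: ✓ MOVVC  r2←0xc7
2: ✓ ADDGT  r0←0xe3
3: ✓ CMP  NZCV=1000
4: ✓ ADDVC  r1←0x09
5: ✓ SUBVC  r2←0xc8
6: ✓ MOVVC  r0←0xad
7: ✓ CMP  NZCV=0000
8: · SUBHI
9: · MOVEQ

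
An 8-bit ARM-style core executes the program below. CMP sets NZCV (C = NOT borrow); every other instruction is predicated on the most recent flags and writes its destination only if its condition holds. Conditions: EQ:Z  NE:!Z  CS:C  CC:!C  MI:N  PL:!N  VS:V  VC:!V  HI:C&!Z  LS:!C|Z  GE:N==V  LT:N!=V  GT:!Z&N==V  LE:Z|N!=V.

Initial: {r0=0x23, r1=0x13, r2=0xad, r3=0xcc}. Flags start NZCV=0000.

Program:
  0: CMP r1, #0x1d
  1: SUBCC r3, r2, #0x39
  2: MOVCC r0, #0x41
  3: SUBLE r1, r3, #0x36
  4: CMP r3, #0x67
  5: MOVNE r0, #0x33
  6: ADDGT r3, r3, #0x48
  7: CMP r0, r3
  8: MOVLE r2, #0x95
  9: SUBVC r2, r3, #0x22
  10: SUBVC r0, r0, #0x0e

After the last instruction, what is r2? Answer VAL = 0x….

VAL = 0x9a

0: ✓ CMP  NZCV=1000
1: ✓ SUBCC  r3←0x74
2: ✓ MOVCC  r0←0x41
3: ✓ SUBLE  r1←0x3e
4: ✓ CMP  NZCV=0010
5: ✓ MOVNE  r0←0x33
6: ✓ ADDGT  r3←0xbc
7: ✓ CMP  NZCV=0000
8: · MOVLE
9: ✓ SUBVC  r2←0x9a
10: ✓ SUBVC  r0←0x25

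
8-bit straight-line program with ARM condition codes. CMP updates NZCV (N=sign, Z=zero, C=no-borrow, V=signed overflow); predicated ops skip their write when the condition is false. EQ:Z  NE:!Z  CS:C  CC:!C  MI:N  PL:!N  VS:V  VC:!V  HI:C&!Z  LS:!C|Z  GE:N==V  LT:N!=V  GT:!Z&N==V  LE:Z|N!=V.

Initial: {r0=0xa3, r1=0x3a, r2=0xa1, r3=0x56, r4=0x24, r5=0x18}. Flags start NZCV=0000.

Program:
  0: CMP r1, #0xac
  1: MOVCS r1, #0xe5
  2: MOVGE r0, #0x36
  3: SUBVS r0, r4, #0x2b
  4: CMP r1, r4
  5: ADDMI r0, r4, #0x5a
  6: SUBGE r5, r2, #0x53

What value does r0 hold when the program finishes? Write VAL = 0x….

[0] flags=1001 → (cmp)
[1] flags=1001 CS?F → skip
[2] flags=1001 GE?T → r0=0x36
[3] flags=1001 VS?T → r0=0xf9
[4] flags=0010 → (cmp)
[5] flags=0010 MI?F → skip
[6] flags=0010 GE?T → r5=0x4e

VAL = 0xf9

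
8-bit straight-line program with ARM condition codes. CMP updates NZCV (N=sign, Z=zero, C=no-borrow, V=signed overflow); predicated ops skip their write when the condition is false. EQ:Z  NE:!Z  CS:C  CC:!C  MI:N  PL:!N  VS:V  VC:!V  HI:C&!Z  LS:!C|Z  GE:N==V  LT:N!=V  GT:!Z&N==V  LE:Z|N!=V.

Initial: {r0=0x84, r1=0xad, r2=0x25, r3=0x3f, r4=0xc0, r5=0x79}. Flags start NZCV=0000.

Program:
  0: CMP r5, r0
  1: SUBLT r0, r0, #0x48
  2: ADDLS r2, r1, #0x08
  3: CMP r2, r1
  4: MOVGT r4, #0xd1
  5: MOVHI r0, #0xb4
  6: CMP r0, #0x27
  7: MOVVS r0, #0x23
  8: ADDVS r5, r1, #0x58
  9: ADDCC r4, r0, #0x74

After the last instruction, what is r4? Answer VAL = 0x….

[0] flags=1001 → (cmp)
[1] flags=1001 LT?F → skip
[2] flags=1001 LS?T → r2=0xb5
[3] flags=0010 → (cmp)
[4] flags=0010 GT?T → r4=0xd1
[5] flags=0010 HI?T → r0=0xb4
[6] flags=1010 → (cmp)
[7] flags=1010 VS?F → skip
[8] flags=1010 VS?F → skip
[9] flags=1010 CC?F → skip

VAL = 0xd1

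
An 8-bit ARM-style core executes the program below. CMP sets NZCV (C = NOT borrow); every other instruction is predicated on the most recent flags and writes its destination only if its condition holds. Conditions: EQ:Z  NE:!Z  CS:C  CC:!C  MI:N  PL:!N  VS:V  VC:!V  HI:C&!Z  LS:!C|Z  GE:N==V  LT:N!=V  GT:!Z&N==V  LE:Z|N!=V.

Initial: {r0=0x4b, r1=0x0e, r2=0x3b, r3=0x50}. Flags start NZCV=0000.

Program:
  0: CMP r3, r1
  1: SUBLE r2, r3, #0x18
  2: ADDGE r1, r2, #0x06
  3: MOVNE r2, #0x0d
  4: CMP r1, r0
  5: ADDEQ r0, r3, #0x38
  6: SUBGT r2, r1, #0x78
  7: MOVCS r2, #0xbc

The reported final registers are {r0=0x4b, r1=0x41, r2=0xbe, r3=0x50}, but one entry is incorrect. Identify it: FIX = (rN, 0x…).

[0] flags=0010 → (cmp)
[1] flags=0010 LE?F → skip
[2] flags=0010 GE?T → r1=0x41
[3] flags=0010 NE?T → r2=0x0d
[4] flags=1000 → (cmp)
[5] flags=1000 EQ?F → skip
[6] flags=1000 GT?F → skip
[7] flags=1000 CS?F → skip

FIX = (r2, 0x0d)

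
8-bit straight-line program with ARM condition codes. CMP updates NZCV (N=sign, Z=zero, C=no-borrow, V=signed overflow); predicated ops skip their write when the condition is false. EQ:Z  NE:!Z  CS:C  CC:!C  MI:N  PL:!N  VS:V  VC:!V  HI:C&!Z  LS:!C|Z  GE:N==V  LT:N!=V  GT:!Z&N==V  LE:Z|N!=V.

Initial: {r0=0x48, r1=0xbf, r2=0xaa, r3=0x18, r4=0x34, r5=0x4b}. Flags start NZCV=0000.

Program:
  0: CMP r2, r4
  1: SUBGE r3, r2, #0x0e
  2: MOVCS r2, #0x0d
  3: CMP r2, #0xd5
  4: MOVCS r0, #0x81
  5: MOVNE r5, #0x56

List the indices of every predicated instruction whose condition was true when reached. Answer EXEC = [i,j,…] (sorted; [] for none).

EXEC = [2,5]

[0] flags=0011 → (cmp)
[1] flags=0011 GE?F → skip
[2] flags=0011 CS?T → r2=0x0d
[3] flags=0000 → (cmp)
[4] flags=0000 CS?F → skip
[5] flags=0000 NE?T → r5=0x56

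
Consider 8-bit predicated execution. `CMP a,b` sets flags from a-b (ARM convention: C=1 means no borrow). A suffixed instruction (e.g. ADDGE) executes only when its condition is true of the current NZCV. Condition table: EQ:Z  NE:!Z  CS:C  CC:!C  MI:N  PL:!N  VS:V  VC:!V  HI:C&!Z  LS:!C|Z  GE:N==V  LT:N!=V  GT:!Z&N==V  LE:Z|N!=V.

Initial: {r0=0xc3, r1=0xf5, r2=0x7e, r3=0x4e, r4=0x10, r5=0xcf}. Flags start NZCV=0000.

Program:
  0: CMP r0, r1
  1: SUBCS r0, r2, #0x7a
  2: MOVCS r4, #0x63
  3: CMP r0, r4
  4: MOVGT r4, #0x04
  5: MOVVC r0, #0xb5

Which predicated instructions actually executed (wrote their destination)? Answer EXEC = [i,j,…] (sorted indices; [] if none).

EXEC = [5]

[0] flags=1000 → (cmp)
[1] flags=1000 CS?F → skip
[2] flags=1000 CS?F → skip
[3] flags=1010 → (cmp)
[4] flags=1010 GT?F → skip
[5] flags=1010 VC?T → r0=0xb5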